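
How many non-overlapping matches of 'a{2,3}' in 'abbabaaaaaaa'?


Pattern 'a{2,3}' matches between 2 and 3 consecutive a's (greedy).
String: 'abbabaaaaaaa'
Finding runs of a's and applying greedy matching:
  Run at pos 0: 'a' (length 1)
  Run at pos 3: 'a' (length 1)
  Run at pos 5: 'aaaaaaa' (length 7)
Matches: ['aaa', 'aaa']
Count: 2

2


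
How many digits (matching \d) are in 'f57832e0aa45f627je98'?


\d matches any digit 0-9.
Scanning 'f57832e0aa45f627je98':
  pos 1: '5' -> DIGIT
  pos 2: '7' -> DIGIT
  pos 3: '8' -> DIGIT
  pos 4: '3' -> DIGIT
  pos 5: '2' -> DIGIT
  pos 7: '0' -> DIGIT
  pos 10: '4' -> DIGIT
  pos 11: '5' -> DIGIT
  pos 13: '6' -> DIGIT
  pos 14: '2' -> DIGIT
  pos 15: '7' -> DIGIT
  pos 18: '9' -> DIGIT
  pos 19: '8' -> DIGIT
Digits found: ['5', '7', '8', '3', '2', '0', '4', '5', '6', '2', '7', '9', '8']
Total: 13

13


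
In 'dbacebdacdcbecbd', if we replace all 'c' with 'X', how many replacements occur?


re.sub('c', 'X', text) replaces every occurrence of 'c' with 'X'.
Text: 'dbacebdacdcbecbd'
Scanning for 'c':
  pos 3: 'c' -> replacement #1
  pos 8: 'c' -> replacement #2
  pos 10: 'c' -> replacement #3
  pos 13: 'c' -> replacement #4
Total replacements: 4

4


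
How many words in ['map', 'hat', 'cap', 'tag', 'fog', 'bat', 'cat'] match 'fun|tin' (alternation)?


Alternation 'fun|tin' matches either 'fun' or 'tin'.
Checking each word:
  'map' -> no
  'hat' -> no
  'cap' -> no
  'tag' -> no
  'fog' -> no
  'bat' -> no
  'cat' -> no
Matches: []
Count: 0

0


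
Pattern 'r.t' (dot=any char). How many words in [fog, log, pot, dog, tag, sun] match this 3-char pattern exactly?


Pattern 'r.t' means: starts with 'r', any single char, ends with 't'.
Checking each word (must be exactly 3 chars):
  'fog' (len=3): no
  'log' (len=3): no
  'pot' (len=3): no
  'dog' (len=3): no
  'tag' (len=3): no
  'sun' (len=3): no
Matching words: []
Total: 0

0


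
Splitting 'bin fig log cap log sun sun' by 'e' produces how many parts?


Splitting by 'e' breaks the string at each occurrence of the separator.
Text: 'bin fig log cap log sun sun'
Parts after split:
  Part 1: 'bin fig log cap log sun sun'
Total parts: 1

1


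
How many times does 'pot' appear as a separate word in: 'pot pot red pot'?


Scanning each word for exact match 'pot':
  Word 1: 'pot' -> MATCH
  Word 2: 'pot' -> MATCH
  Word 3: 'red' -> no
  Word 4: 'pot' -> MATCH
Total matches: 3

3


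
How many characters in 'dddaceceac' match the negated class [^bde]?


Negated class [^bde] matches any char NOT in {b, d, e}
Scanning 'dddaceceac':
  pos 0: 'd' -> no (excluded)
  pos 1: 'd' -> no (excluded)
  pos 2: 'd' -> no (excluded)
  pos 3: 'a' -> MATCH
  pos 4: 'c' -> MATCH
  pos 5: 'e' -> no (excluded)
  pos 6: 'c' -> MATCH
  pos 7: 'e' -> no (excluded)
  pos 8: 'a' -> MATCH
  pos 9: 'c' -> MATCH
Total matches: 5

5


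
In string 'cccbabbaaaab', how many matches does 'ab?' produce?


Pattern 'ab?' matches 'a' optionally followed by 'b'.
String: 'cccbabbaaaab'
Scanning left to right for 'a' then checking next char:
  Match 1: 'ab' (a followed by b)
  Match 2: 'a' (a not followed by b)
  Match 3: 'a' (a not followed by b)
  Match 4: 'a' (a not followed by b)
  Match 5: 'ab' (a followed by b)
Total matches: 5

5


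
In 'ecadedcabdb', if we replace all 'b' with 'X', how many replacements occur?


re.sub('b', 'X', text) replaces every occurrence of 'b' with 'X'.
Text: 'ecadedcabdb'
Scanning for 'b':
  pos 8: 'b' -> replacement #1
  pos 10: 'b' -> replacement #2
Total replacements: 2

2


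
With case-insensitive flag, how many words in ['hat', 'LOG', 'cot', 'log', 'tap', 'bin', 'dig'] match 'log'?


Case-insensitive matching: compare each word's lowercase form to 'log'.
  'hat' -> lower='hat' -> no
  'LOG' -> lower='log' -> MATCH
  'cot' -> lower='cot' -> no
  'log' -> lower='log' -> MATCH
  'tap' -> lower='tap' -> no
  'bin' -> lower='bin' -> no
  'dig' -> lower='dig' -> no
Matches: ['LOG', 'log']
Count: 2

2


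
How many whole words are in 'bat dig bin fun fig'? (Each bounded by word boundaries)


Word boundaries (\b) mark the start/end of each word.
Text: 'bat dig bin fun fig'
Splitting by whitespace:
  Word 1: 'bat'
  Word 2: 'dig'
  Word 3: 'bin'
  Word 4: 'fun'
  Word 5: 'fig'
Total whole words: 5

5


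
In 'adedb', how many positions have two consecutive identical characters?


Looking for consecutive identical characters in 'adedb':
  pos 0-1: 'a' vs 'd' -> different
  pos 1-2: 'd' vs 'e' -> different
  pos 2-3: 'e' vs 'd' -> different
  pos 3-4: 'd' vs 'b' -> different
Consecutive identical pairs: []
Count: 0

0


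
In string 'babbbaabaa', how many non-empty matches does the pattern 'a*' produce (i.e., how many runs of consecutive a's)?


Pattern 'a*' matches zero or more a's. We want non-empty runs of consecutive a's.
String: 'babbbaabaa'
Walking through the string to find runs of a's:
  Run 1: positions 1-1 -> 'a'
  Run 2: positions 5-6 -> 'aa'
  Run 3: positions 8-9 -> 'aa'
Non-empty runs found: ['a', 'aa', 'aa']
Count: 3

3


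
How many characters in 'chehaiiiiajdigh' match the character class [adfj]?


Character class [adfj] matches any of: {a, d, f, j}
Scanning string 'chehaiiiiajdigh' character by character:
  pos 0: 'c' -> no
  pos 1: 'h' -> no
  pos 2: 'e' -> no
  pos 3: 'h' -> no
  pos 4: 'a' -> MATCH
  pos 5: 'i' -> no
  pos 6: 'i' -> no
  pos 7: 'i' -> no
  pos 8: 'i' -> no
  pos 9: 'a' -> MATCH
  pos 10: 'j' -> MATCH
  pos 11: 'd' -> MATCH
  pos 12: 'i' -> no
  pos 13: 'g' -> no
  pos 14: 'h' -> no
Total matches: 4

4


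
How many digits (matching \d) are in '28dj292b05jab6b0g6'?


\d matches any digit 0-9.
Scanning '28dj292b05jab6b0g6':
  pos 0: '2' -> DIGIT
  pos 1: '8' -> DIGIT
  pos 4: '2' -> DIGIT
  pos 5: '9' -> DIGIT
  pos 6: '2' -> DIGIT
  pos 8: '0' -> DIGIT
  pos 9: '5' -> DIGIT
  pos 13: '6' -> DIGIT
  pos 15: '0' -> DIGIT
  pos 17: '6' -> DIGIT
Digits found: ['2', '8', '2', '9', '2', '0', '5', '6', '0', '6']
Total: 10

10


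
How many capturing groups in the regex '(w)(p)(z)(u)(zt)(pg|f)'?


To count capturing groups, count each '(' that starts a group.
Pattern: '(w)(p)(z)(u)(zt)(pg|f)'
Walking through the pattern:
  Position 0: '(' -> group #1
  Position 3: '(' -> group #2
  Position 6: '(' -> group #3
  Position 9: '(' -> group #4
  Position 12: '(' -> group #5
  Position 16: '(' -> group #6
Total capturing groups: 6

6


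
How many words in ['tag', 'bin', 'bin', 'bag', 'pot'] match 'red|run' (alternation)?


Alternation 'red|run' matches either 'red' or 'run'.
Checking each word:
  'tag' -> no
  'bin' -> no
  'bin' -> no
  'bag' -> no
  'pot' -> no
Matches: []
Count: 0

0


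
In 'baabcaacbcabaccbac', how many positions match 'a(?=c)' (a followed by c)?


Lookahead 'a(?=c)' matches 'a' only when followed by 'c'.
String: 'baabcaacbcabaccbac'
Checking each position where char is 'a':
  pos 1: 'a' -> no (next='a')
  pos 2: 'a' -> no (next='b')
  pos 5: 'a' -> no (next='a')
  pos 6: 'a' -> MATCH (next='c')
  pos 10: 'a' -> no (next='b')
  pos 12: 'a' -> MATCH (next='c')
  pos 16: 'a' -> MATCH (next='c')
Matching positions: [6, 12, 16]
Count: 3

3


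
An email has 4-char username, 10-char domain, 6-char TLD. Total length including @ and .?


An email address has format: username@domain.tld
Username length: 4
'@' character: 1
Domain length: 10
'.' character: 1
TLD length: 6
Total = 4 + 1 + 10 + 1 + 6 = 22

22


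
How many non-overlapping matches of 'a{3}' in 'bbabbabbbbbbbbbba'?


Pattern 'a{3}' matches exactly 3 consecutive a's (greedy, non-overlapping).
String: 'bbabbabbbbbbbbbba'
Scanning for runs of a's:
  Run at pos 2: 'a' (length 1) -> 0 match(es)
  Run at pos 5: 'a' (length 1) -> 0 match(es)
  Run at pos 16: 'a' (length 1) -> 0 match(es)
Matches found: []
Total: 0

0


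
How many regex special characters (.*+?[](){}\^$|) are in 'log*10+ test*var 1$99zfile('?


Regex special characters are: . * + ? [ ] ( ) { } \ ^ $ |
Scanning 'log*10+ test*var 1$99zfile(':
  pos 3: '*' -> SPECIAL
  pos 6: '+' -> SPECIAL
  pos 12: '*' -> SPECIAL
  pos 18: '$' -> SPECIAL
  pos 26: '(' -> SPECIAL
Special chars found: ['*', '+', '*', '$', '(']
Total: 5

5


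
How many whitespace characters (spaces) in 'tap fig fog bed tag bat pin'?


\s matches whitespace characters (spaces, tabs, etc.).
Text: 'tap fig fog bed tag bat pin'
This text has 7 words separated by spaces.
Number of spaces = number of words - 1 = 7 - 1 = 6

6


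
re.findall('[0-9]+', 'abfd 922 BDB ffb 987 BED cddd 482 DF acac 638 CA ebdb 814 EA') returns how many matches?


Pattern '[0-9]+' finds one or more digits.
Text: 'abfd 922 BDB ffb 987 BED cddd 482 DF acac 638 CA ebdb 814 EA'
Scanning for matches:
  Match 1: '922'
  Match 2: '987'
  Match 3: '482'
  Match 4: '638'
  Match 5: '814'
Total matches: 5

5


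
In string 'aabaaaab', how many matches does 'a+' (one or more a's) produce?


Pattern 'a+' matches one or more consecutive a's.
String: 'aabaaaab'
Scanning for runs of a:
  Match 1: 'aa' (length 2)
  Match 2: 'aaaa' (length 4)
Total matches: 2

2


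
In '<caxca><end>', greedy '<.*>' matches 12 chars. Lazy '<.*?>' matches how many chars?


Greedy '<.*>' tries to match as MUCH as possible.
Lazy '<.*?>' tries to match as LITTLE as possible.

String: '<caxca><end>'
Greedy '<.*>' starts at first '<' and extends to the LAST '>': '<caxca><end>' (12 chars)
Lazy '<.*?>' starts at first '<' and stops at the FIRST '>': '<caxca>' (7 chars)

7


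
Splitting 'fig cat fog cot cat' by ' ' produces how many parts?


Splitting by ' ' breaks the string at each occurrence of the separator.
Text: 'fig cat fog cot cat'
Parts after split:
  Part 1: 'fig'
  Part 2: 'cat'
  Part 3: 'fog'
  Part 4: 'cot'
  Part 5: 'cat'
Total parts: 5

5


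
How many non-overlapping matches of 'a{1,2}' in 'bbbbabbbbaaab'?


Pattern 'a{1,2}' matches between 1 and 2 consecutive a's (greedy).
String: 'bbbbabbbbaaab'
Finding runs of a's and applying greedy matching:
  Run at pos 4: 'a' (length 1)
  Run at pos 9: 'aaa' (length 3)
Matches: ['a', 'aa', 'a']
Count: 3

3


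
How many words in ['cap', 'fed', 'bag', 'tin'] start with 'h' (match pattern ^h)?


Pattern ^h anchors to start of word. Check which words begin with 'h':
  'cap' -> no
  'fed' -> no
  'bag' -> no
  'tin' -> no
Matching words: []
Count: 0

0


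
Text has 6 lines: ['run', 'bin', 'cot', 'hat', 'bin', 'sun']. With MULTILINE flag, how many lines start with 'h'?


With MULTILINE flag, ^ matches the start of each line.
Lines: ['run', 'bin', 'cot', 'hat', 'bin', 'sun']
Checking which lines start with 'h':
  Line 1: 'run' -> no
  Line 2: 'bin' -> no
  Line 3: 'cot' -> no
  Line 4: 'hat' -> MATCH
  Line 5: 'bin' -> no
  Line 6: 'sun' -> no
Matching lines: ['hat']
Count: 1

1


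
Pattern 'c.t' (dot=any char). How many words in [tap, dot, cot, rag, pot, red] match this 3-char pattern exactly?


Pattern 'c.t' means: starts with 'c', any single char, ends with 't'.
Checking each word (must be exactly 3 chars):
  'tap' (len=3): no
  'dot' (len=3): no
  'cot' (len=3): MATCH
  'rag' (len=3): no
  'pot' (len=3): no
  'red' (len=3): no
Matching words: ['cot']
Total: 1

1


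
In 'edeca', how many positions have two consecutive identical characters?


Looking for consecutive identical characters in 'edeca':
  pos 0-1: 'e' vs 'd' -> different
  pos 1-2: 'd' vs 'e' -> different
  pos 2-3: 'e' vs 'c' -> different
  pos 3-4: 'c' vs 'a' -> different
Consecutive identical pairs: []
Count: 0

0


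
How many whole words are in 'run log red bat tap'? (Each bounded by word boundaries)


Word boundaries (\b) mark the start/end of each word.
Text: 'run log red bat tap'
Splitting by whitespace:
  Word 1: 'run'
  Word 2: 'log'
  Word 3: 'red'
  Word 4: 'bat'
  Word 5: 'tap'
Total whole words: 5

5


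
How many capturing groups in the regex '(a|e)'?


To count capturing groups, count each '(' that starts a group.
Pattern: '(a|e)'
Walking through the pattern:
  Position 0: '(' -> group #1
Total capturing groups: 1

1


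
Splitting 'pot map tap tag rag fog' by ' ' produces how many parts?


Splitting by ' ' breaks the string at each occurrence of the separator.
Text: 'pot map tap tag rag fog'
Parts after split:
  Part 1: 'pot'
  Part 2: 'map'
  Part 3: 'tap'
  Part 4: 'tag'
  Part 5: 'rag'
  Part 6: 'fog'
Total parts: 6

6


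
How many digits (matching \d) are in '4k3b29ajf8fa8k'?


\d matches any digit 0-9.
Scanning '4k3b29ajf8fa8k':
  pos 0: '4' -> DIGIT
  pos 2: '3' -> DIGIT
  pos 4: '2' -> DIGIT
  pos 5: '9' -> DIGIT
  pos 9: '8' -> DIGIT
  pos 12: '8' -> DIGIT
Digits found: ['4', '3', '2', '9', '8', '8']
Total: 6

6


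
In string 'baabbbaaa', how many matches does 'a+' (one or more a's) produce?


Pattern 'a+' matches one or more consecutive a's.
String: 'baabbbaaa'
Scanning for runs of a:
  Match 1: 'aa' (length 2)
  Match 2: 'aaa' (length 3)
Total matches: 2

2


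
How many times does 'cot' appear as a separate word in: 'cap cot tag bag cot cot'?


Scanning each word for exact match 'cot':
  Word 1: 'cap' -> no
  Word 2: 'cot' -> MATCH
  Word 3: 'tag' -> no
  Word 4: 'bag' -> no
  Word 5: 'cot' -> MATCH
  Word 6: 'cot' -> MATCH
Total matches: 3

3


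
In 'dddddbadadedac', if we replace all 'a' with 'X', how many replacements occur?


re.sub('a', 'X', text) replaces every occurrence of 'a' with 'X'.
Text: 'dddddbadadedac'
Scanning for 'a':
  pos 6: 'a' -> replacement #1
  pos 8: 'a' -> replacement #2
  pos 12: 'a' -> replacement #3
Total replacements: 3

3


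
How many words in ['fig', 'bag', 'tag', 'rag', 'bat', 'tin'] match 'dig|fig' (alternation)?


Alternation 'dig|fig' matches either 'dig' or 'fig'.
Checking each word:
  'fig' -> MATCH
  'bag' -> no
  'tag' -> no
  'rag' -> no
  'bat' -> no
  'tin' -> no
Matches: ['fig']
Count: 1

1


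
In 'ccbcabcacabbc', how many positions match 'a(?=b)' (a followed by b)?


Lookahead 'a(?=b)' matches 'a' only when followed by 'b'.
String: 'ccbcabcacabbc'
Checking each position where char is 'a':
  pos 4: 'a' -> MATCH (next='b')
  pos 7: 'a' -> no (next='c')
  pos 9: 'a' -> MATCH (next='b')
Matching positions: [4, 9]
Count: 2

2


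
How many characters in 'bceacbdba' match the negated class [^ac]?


Negated class [^ac] matches any char NOT in {a, c}
Scanning 'bceacbdba':
  pos 0: 'b' -> MATCH
  pos 1: 'c' -> no (excluded)
  pos 2: 'e' -> MATCH
  pos 3: 'a' -> no (excluded)
  pos 4: 'c' -> no (excluded)
  pos 5: 'b' -> MATCH
  pos 6: 'd' -> MATCH
  pos 7: 'b' -> MATCH
  pos 8: 'a' -> no (excluded)
Total matches: 5

5


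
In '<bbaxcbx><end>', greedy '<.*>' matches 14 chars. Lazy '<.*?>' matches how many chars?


Greedy '<.*>' tries to match as MUCH as possible.
Lazy '<.*?>' tries to match as LITTLE as possible.

String: '<bbaxcbx><end>'
Greedy '<.*>' starts at first '<' and extends to the LAST '>': '<bbaxcbx><end>' (14 chars)
Lazy '<.*?>' starts at first '<' and stops at the FIRST '>': '<bbaxcbx>' (9 chars)

9


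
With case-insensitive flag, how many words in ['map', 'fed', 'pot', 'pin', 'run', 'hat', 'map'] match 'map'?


Case-insensitive matching: compare each word's lowercase form to 'map'.
  'map' -> lower='map' -> MATCH
  'fed' -> lower='fed' -> no
  'pot' -> lower='pot' -> no
  'pin' -> lower='pin' -> no
  'run' -> lower='run' -> no
  'hat' -> lower='hat' -> no
  'map' -> lower='map' -> MATCH
Matches: ['map', 'map']
Count: 2

2


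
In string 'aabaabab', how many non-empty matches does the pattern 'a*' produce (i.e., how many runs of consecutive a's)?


Pattern 'a*' matches zero or more a's. We want non-empty runs of consecutive a's.
String: 'aabaabab'
Walking through the string to find runs of a's:
  Run 1: positions 0-1 -> 'aa'
  Run 2: positions 3-4 -> 'aa'
  Run 3: positions 6-6 -> 'a'
Non-empty runs found: ['aa', 'aa', 'a']
Count: 3

3


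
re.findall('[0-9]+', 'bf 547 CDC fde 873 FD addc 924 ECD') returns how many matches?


Pattern '[0-9]+' finds one or more digits.
Text: 'bf 547 CDC fde 873 FD addc 924 ECD'
Scanning for matches:
  Match 1: '547'
  Match 2: '873'
  Match 3: '924'
Total matches: 3

3


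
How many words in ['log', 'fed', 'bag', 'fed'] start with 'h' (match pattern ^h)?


Pattern ^h anchors to start of word. Check which words begin with 'h':
  'log' -> no
  'fed' -> no
  'bag' -> no
  'fed' -> no
Matching words: []
Count: 0

0


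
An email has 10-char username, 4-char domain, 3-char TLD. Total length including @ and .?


An email address has format: username@domain.tld
Username length: 10
'@' character: 1
Domain length: 4
'.' character: 1
TLD length: 3
Total = 10 + 1 + 4 + 1 + 3 = 19

19


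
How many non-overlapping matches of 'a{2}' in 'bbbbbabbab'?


Pattern 'a{2}' matches exactly 2 consecutive a's (greedy, non-overlapping).
String: 'bbbbbabbab'
Scanning for runs of a's:
  Run at pos 5: 'a' (length 1) -> 0 match(es)
  Run at pos 8: 'a' (length 1) -> 0 match(es)
Matches found: []
Total: 0

0


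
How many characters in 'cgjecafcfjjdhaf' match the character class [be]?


Character class [be] matches any of: {b, e}
Scanning string 'cgjecafcfjjdhaf' character by character:
  pos 0: 'c' -> no
  pos 1: 'g' -> no
  pos 2: 'j' -> no
  pos 3: 'e' -> MATCH
  pos 4: 'c' -> no
  pos 5: 'a' -> no
  pos 6: 'f' -> no
  pos 7: 'c' -> no
  pos 8: 'f' -> no
  pos 9: 'j' -> no
  pos 10: 'j' -> no
  pos 11: 'd' -> no
  pos 12: 'h' -> no
  pos 13: 'a' -> no
  pos 14: 'f' -> no
Total matches: 1

1


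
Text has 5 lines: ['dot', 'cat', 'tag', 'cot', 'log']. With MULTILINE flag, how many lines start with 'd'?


With MULTILINE flag, ^ matches the start of each line.
Lines: ['dot', 'cat', 'tag', 'cot', 'log']
Checking which lines start with 'd':
  Line 1: 'dot' -> MATCH
  Line 2: 'cat' -> no
  Line 3: 'tag' -> no
  Line 4: 'cot' -> no
  Line 5: 'log' -> no
Matching lines: ['dot']
Count: 1

1


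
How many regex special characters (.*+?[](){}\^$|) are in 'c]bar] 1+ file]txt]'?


Regex special characters are: . * + ? [ ] ( ) { } \ ^ $ |
Scanning 'c]bar] 1+ file]txt]':
  pos 1: ']' -> SPECIAL
  pos 5: ']' -> SPECIAL
  pos 8: '+' -> SPECIAL
  pos 14: ']' -> SPECIAL
  pos 18: ']' -> SPECIAL
Special chars found: [']', ']', '+', ']', ']']
Total: 5

5


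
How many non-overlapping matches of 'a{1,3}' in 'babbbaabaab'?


Pattern 'a{1,3}' matches between 1 and 3 consecutive a's (greedy).
String: 'babbbaabaab'
Finding runs of a's and applying greedy matching:
  Run at pos 1: 'a' (length 1)
  Run at pos 5: 'aa' (length 2)
  Run at pos 8: 'aa' (length 2)
Matches: ['a', 'aa', 'aa']
Count: 3

3


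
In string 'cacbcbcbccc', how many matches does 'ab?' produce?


Pattern 'ab?' matches 'a' optionally followed by 'b'.
String: 'cacbcbcbccc'
Scanning left to right for 'a' then checking next char:
  Match 1: 'a' (a not followed by b)
Total matches: 1

1


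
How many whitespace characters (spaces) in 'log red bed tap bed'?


\s matches whitespace characters (spaces, tabs, etc.).
Text: 'log red bed tap bed'
This text has 5 words separated by spaces.
Number of spaces = number of words - 1 = 5 - 1 = 4

4


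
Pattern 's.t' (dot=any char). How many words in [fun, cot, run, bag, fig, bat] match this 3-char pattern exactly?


Pattern 's.t' means: starts with 's', any single char, ends with 't'.
Checking each word (must be exactly 3 chars):
  'fun' (len=3): no
  'cot' (len=3): no
  'run' (len=3): no
  'bag' (len=3): no
  'fig' (len=3): no
  'bat' (len=3): no
Matching words: []
Total: 0

0


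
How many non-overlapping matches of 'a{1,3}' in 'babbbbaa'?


Pattern 'a{1,3}' matches between 1 and 3 consecutive a's (greedy).
String: 'babbbbaa'
Finding runs of a's and applying greedy matching:
  Run at pos 1: 'a' (length 1)
  Run at pos 6: 'aa' (length 2)
Matches: ['a', 'aa']
Count: 2

2


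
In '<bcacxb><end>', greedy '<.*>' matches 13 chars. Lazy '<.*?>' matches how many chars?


Greedy '<.*>' tries to match as MUCH as possible.
Lazy '<.*?>' tries to match as LITTLE as possible.

String: '<bcacxb><end>'
Greedy '<.*>' starts at first '<' and extends to the LAST '>': '<bcacxb><end>' (13 chars)
Lazy '<.*?>' starts at first '<' and stops at the FIRST '>': '<bcacxb>' (8 chars)

8


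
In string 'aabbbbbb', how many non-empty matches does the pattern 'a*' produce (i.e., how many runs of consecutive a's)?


Pattern 'a*' matches zero or more a's. We want non-empty runs of consecutive a's.
String: 'aabbbbbb'
Walking through the string to find runs of a's:
  Run 1: positions 0-1 -> 'aa'
Non-empty runs found: ['aa']
Count: 1

1


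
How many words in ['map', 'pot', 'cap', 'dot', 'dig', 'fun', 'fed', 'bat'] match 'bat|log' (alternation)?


Alternation 'bat|log' matches either 'bat' or 'log'.
Checking each word:
  'map' -> no
  'pot' -> no
  'cap' -> no
  'dot' -> no
  'dig' -> no
  'fun' -> no
  'fed' -> no
  'bat' -> MATCH
Matches: ['bat']
Count: 1

1


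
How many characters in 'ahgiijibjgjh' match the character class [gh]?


Character class [gh] matches any of: {g, h}
Scanning string 'ahgiijibjgjh' character by character:
  pos 0: 'a' -> no
  pos 1: 'h' -> MATCH
  pos 2: 'g' -> MATCH
  pos 3: 'i' -> no
  pos 4: 'i' -> no
  pos 5: 'j' -> no
  pos 6: 'i' -> no
  pos 7: 'b' -> no
  pos 8: 'j' -> no
  pos 9: 'g' -> MATCH
  pos 10: 'j' -> no
  pos 11: 'h' -> MATCH
Total matches: 4

4


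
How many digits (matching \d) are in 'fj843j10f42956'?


\d matches any digit 0-9.
Scanning 'fj843j10f42956':
  pos 2: '8' -> DIGIT
  pos 3: '4' -> DIGIT
  pos 4: '3' -> DIGIT
  pos 6: '1' -> DIGIT
  pos 7: '0' -> DIGIT
  pos 9: '4' -> DIGIT
  pos 10: '2' -> DIGIT
  pos 11: '9' -> DIGIT
  pos 12: '5' -> DIGIT
  pos 13: '6' -> DIGIT
Digits found: ['8', '4', '3', '1', '0', '4', '2', '9', '5', '6']
Total: 10

10


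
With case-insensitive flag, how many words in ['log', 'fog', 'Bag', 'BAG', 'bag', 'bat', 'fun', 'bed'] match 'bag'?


Case-insensitive matching: compare each word's lowercase form to 'bag'.
  'log' -> lower='log' -> no
  'fog' -> lower='fog' -> no
  'Bag' -> lower='bag' -> MATCH
  'BAG' -> lower='bag' -> MATCH
  'bag' -> lower='bag' -> MATCH
  'bat' -> lower='bat' -> no
  'fun' -> lower='fun' -> no
  'bed' -> lower='bed' -> no
Matches: ['Bag', 'BAG', 'bag']
Count: 3

3


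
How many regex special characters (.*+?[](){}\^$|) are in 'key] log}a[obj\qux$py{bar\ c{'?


Regex special characters are: . * + ? [ ] ( ) { } \ ^ $ |
Scanning 'key] log}a[obj\qux$py{bar\ c{':
  pos 3: ']' -> SPECIAL
  pos 8: '}' -> SPECIAL
  pos 10: '[' -> SPECIAL
  pos 14: '\' -> SPECIAL
  pos 18: '$' -> SPECIAL
  pos 21: '{' -> SPECIAL
  pos 25: '\' -> SPECIAL
  pos 28: '{' -> SPECIAL
Special chars found: [']', '}', '[', '\\', '$', '{', '\\', '{']
Total: 8

8


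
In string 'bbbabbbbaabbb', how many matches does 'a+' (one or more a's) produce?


Pattern 'a+' matches one or more consecutive a's.
String: 'bbbabbbbaabbb'
Scanning for runs of a:
  Match 1: 'a' (length 1)
  Match 2: 'aa' (length 2)
Total matches: 2

2


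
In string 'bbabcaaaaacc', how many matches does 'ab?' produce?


Pattern 'ab?' matches 'a' optionally followed by 'b'.
String: 'bbabcaaaaacc'
Scanning left to right for 'a' then checking next char:
  Match 1: 'ab' (a followed by b)
  Match 2: 'a' (a not followed by b)
  Match 3: 'a' (a not followed by b)
  Match 4: 'a' (a not followed by b)
  Match 5: 'a' (a not followed by b)
  Match 6: 'a' (a not followed by b)
Total matches: 6

6


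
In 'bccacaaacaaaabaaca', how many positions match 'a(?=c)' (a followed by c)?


Lookahead 'a(?=c)' matches 'a' only when followed by 'c'.
String: 'bccacaaacaaaabaaca'
Checking each position where char is 'a':
  pos 3: 'a' -> MATCH (next='c')
  pos 5: 'a' -> no (next='a')
  pos 6: 'a' -> no (next='a')
  pos 7: 'a' -> MATCH (next='c')
  pos 9: 'a' -> no (next='a')
  pos 10: 'a' -> no (next='a')
  pos 11: 'a' -> no (next='a')
  pos 12: 'a' -> no (next='b')
  pos 14: 'a' -> no (next='a')
  pos 15: 'a' -> MATCH (next='c')
Matching positions: [3, 7, 15]
Count: 3

3


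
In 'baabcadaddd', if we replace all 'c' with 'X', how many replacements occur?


re.sub('c', 'X', text) replaces every occurrence of 'c' with 'X'.
Text: 'baabcadaddd'
Scanning for 'c':
  pos 4: 'c' -> replacement #1
Total replacements: 1

1


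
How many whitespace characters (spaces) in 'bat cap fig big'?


\s matches whitespace characters (spaces, tabs, etc.).
Text: 'bat cap fig big'
This text has 4 words separated by spaces.
Number of spaces = number of words - 1 = 4 - 1 = 3

3


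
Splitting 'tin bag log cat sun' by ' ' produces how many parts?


Splitting by ' ' breaks the string at each occurrence of the separator.
Text: 'tin bag log cat sun'
Parts after split:
  Part 1: 'tin'
  Part 2: 'bag'
  Part 3: 'log'
  Part 4: 'cat'
  Part 5: 'sun'
Total parts: 5

5


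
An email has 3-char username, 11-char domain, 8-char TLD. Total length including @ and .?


An email address has format: username@domain.tld
Username length: 3
'@' character: 1
Domain length: 11
'.' character: 1
TLD length: 8
Total = 3 + 1 + 11 + 1 + 8 = 24

24


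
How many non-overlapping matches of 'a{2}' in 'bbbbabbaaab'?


Pattern 'a{2}' matches exactly 2 consecutive a's (greedy, non-overlapping).
String: 'bbbbabbaaab'
Scanning for runs of a's:
  Run at pos 4: 'a' (length 1) -> 0 match(es)
  Run at pos 7: 'aaa' (length 3) -> 1 match(es)
Matches found: ['aa']
Total: 1

1


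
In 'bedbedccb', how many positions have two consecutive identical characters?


Looking for consecutive identical characters in 'bedbedccb':
  pos 0-1: 'b' vs 'e' -> different
  pos 1-2: 'e' vs 'd' -> different
  pos 2-3: 'd' vs 'b' -> different
  pos 3-4: 'b' vs 'e' -> different
  pos 4-5: 'e' vs 'd' -> different
  pos 5-6: 'd' vs 'c' -> different
  pos 6-7: 'c' vs 'c' -> MATCH ('cc')
  pos 7-8: 'c' vs 'b' -> different
Consecutive identical pairs: ['cc']
Count: 1

1


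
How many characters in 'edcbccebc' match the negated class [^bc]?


Negated class [^bc] matches any char NOT in {b, c}
Scanning 'edcbccebc':
  pos 0: 'e' -> MATCH
  pos 1: 'd' -> MATCH
  pos 2: 'c' -> no (excluded)
  pos 3: 'b' -> no (excluded)
  pos 4: 'c' -> no (excluded)
  pos 5: 'c' -> no (excluded)
  pos 6: 'e' -> MATCH
  pos 7: 'b' -> no (excluded)
  pos 8: 'c' -> no (excluded)
Total matches: 3

3


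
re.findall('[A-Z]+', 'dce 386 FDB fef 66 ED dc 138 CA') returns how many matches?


Pattern '[A-Z]+' finds one or more uppercase letters.
Text: 'dce 386 FDB fef 66 ED dc 138 CA'
Scanning for matches:
  Match 1: 'FDB'
  Match 2: 'ED'
  Match 3: 'CA'
Total matches: 3

3


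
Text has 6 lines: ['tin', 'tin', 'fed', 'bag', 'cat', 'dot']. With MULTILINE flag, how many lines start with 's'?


With MULTILINE flag, ^ matches the start of each line.
Lines: ['tin', 'tin', 'fed', 'bag', 'cat', 'dot']
Checking which lines start with 's':
  Line 1: 'tin' -> no
  Line 2: 'tin' -> no
  Line 3: 'fed' -> no
  Line 4: 'bag' -> no
  Line 5: 'cat' -> no
  Line 6: 'dot' -> no
Matching lines: []
Count: 0

0


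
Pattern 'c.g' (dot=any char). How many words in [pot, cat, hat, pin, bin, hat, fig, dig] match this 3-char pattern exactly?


Pattern 'c.g' means: starts with 'c', any single char, ends with 'g'.
Checking each word (must be exactly 3 chars):
  'pot' (len=3): no
  'cat' (len=3): no
  'hat' (len=3): no
  'pin' (len=3): no
  'bin' (len=3): no
  'hat' (len=3): no
  'fig' (len=3): no
  'dig' (len=3): no
Matching words: []
Total: 0

0


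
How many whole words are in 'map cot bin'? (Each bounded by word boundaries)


Word boundaries (\b) mark the start/end of each word.
Text: 'map cot bin'
Splitting by whitespace:
  Word 1: 'map'
  Word 2: 'cot'
  Word 3: 'bin'
Total whole words: 3

3


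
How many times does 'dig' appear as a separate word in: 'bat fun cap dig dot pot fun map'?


Scanning each word for exact match 'dig':
  Word 1: 'bat' -> no
  Word 2: 'fun' -> no
  Word 3: 'cap' -> no
  Word 4: 'dig' -> MATCH
  Word 5: 'dot' -> no
  Word 6: 'pot' -> no
  Word 7: 'fun' -> no
  Word 8: 'map' -> no
Total matches: 1

1


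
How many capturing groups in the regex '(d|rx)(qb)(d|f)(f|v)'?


To count capturing groups, count each '(' that starts a group.
Pattern: '(d|rx)(qb)(d|f)(f|v)'
Walking through the pattern:
  Position 0: '(' -> group #1
  Position 6: '(' -> group #2
  Position 10: '(' -> group #3
  Position 15: '(' -> group #4
Total capturing groups: 4

4


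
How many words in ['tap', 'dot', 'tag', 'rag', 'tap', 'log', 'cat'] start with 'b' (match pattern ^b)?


Pattern ^b anchors to start of word. Check which words begin with 'b':
  'tap' -> no
  'dot' -> no
  'tag' -> no
  'rag' -> no
  'tap' -> no
  'log' -> no
  'cat' -> no
Matching words: []
Count: 0

0


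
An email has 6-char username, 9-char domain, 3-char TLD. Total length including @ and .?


An email address has format: username@domain.tld
Username length: 6
'@' character: 1
Domain length: 9
'.' character: 1
TLD length: 3
Total = 6 + 1 + 9 + 1 + 3 = 20

20


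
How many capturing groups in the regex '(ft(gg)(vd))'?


To count capturing groups, count each '(' that starts a group.
Pattern: '(ft(gg)(vd))'
Walking through the pattern:
  Position 0: '(' -> group #1
  Position 3: '(' -> group #2
  Position 7: '(' -> group #3
Total capturing groups: 3

3


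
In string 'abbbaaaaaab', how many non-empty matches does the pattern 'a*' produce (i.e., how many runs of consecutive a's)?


Pattern 'a*' matches zero or more a's. We want non-empty runs of consecutive a's.
String: 'abbbaaaaaab'
Walking through the string to find runs of a's:
  Run 1: positions 0-0 -> 'a'
  Run 2: positions 4-9 -> 'aaaaaa'
Non-empty runs found: ['a', 'aaaaaa']
Count: 2

2


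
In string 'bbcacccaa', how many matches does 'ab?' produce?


Pattern 'ab?' matches 'a' optionally followed by 'b'.
String: 'bbcacccaa'
Scanning left to right for 'a' then checking next char:
  Match 1: 'a' (a not followed by b)
  Match 2: 'a' (a not followed by b)
  Match 3: 'a' (a not followed by b)
Total matches: 3

3


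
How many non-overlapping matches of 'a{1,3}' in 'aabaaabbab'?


Pattern 'a{1,3}' matches between 1 and 3 consecutive a's (greedy).
String: 'aabaaabbab'
Finding runs of a's and applying greedy matching:
  Run at pos 0: 'aa' (length 2)
  Run at pos 3: 'aaa' (length 3)
  Run at pos 8: 'a' (length 1)
Matches: ['aa', 'aaa', 'a']
Count: 3

3


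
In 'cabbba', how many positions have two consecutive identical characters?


Looking for consecutive identical characters in 'cabbba':
  pos 0-1: 'c' vs 'a' -> different
  pos 1-2: 'a' vs 'b' -> different
  pos 2-3: 'b' vs 'b' -> MATCH ('bb')
  pos 3-4: 'b' vs 'b' -> MATCH ('bb')
  pos 4-5: 'b' vs 'a' -> different
Consecutive identical pairs: ['bb', 'bb']
Count: 2

2


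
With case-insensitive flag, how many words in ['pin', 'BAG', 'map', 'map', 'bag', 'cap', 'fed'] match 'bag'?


Case-insensitive matching: compare each word's lowercase form to 'bag'.
  'pin' -> lower='pin' -> no
  'BAG' -> lower='bag' -> MATCH
  'map' -> lower='map' -> no
  'map' -> lower='map' -> no
  'bag' -> lower='bag' -> MATCH
  'cap' -> lower='cap' -> no
  'fed' -> lower='fed' -> no
Matches: ['BAG', 'bag']
Count: 2

2


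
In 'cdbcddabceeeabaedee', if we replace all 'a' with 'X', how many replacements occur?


re.sub('a', 'X', text) replaces every occurrence of 'a' with 'X'.
Text: 'cdbcddabceeeabaedee'
Scanning for 'a':
  pos 6: 'a' -> replacement #1
  pos 12: 'a' -> replacement #2
  pos 14: 'a' -> replacement #3
Total replacements: 3

3


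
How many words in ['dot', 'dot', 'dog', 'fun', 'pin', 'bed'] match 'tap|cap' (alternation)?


Alternation 'tap|cap' matches either 'tap' or 'cap'.
Checking each word:
  'dot' -> no
  'dot' -> no
  'dog' -> no
  'fun' -> no
  'pin' -> no
  'bed' -> no
Matches: []
Count: 0

0


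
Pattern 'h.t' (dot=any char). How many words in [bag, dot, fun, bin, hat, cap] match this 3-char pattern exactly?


Pattern 'h.t' means: starts with 'h', any single char, ends with 't'.
Checking each word (must be exactly 3 chars):
  'bag' (len=3): no
  'dot' (len=3): no
  'fun' (len=3): no
  'bin' (len=3): no
  'hat' (len=3): MATCH
  'cap' (len=3): no
Matching words: ['hat']
Total: 1

1


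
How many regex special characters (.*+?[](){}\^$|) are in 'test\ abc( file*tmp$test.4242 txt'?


Regex special characters are: . * + ? [ ] ( ) { } \ ^ $ |
Scanning 'test\ abc( file*tmp$test.4242 txt':
  pos 4: '\' -> SPECIAL
  pos 9: '(' -> SPECIAL
  pos 15: '*' -> SPECIAL
  pos 19: '$' -> SPECIAL
  pos 24: '.' -> SPECIAL
Special chars found: ['\\', '(', '*', '$', '.']
Total: 5

5


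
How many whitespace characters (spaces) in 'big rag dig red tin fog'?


\s matches whitespace characters (spaces, tabs, etc.).
Text: 'big rag dig red tin fog'
This text has 6 words separated by spaces.
Number of spaces = number of words - 1 = 6 - 1 = 5

5


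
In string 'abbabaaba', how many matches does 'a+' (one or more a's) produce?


Pattern 'a+' matches one or more consecutive a's.
String: 'abbabaaba'
Scanning for runs of a:
  Match 1: 'a' (length 1)
  Match 2: 'a' (length 1)
  Match 3: 'aa' (length 2)
  Match 4: 'a' (length 1)
Total matches: 4

4


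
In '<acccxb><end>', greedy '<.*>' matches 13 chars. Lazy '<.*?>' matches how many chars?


Greedy '<.*>' tries to match as MUCH as possible.
Lazy '<.*?>' tries to match as LITTLE as possible.

String: '<acccxb><end>'
Greedy '<.*>' starts at first '<' and extends to the LAST '>': '<acccxb><end>' (13 chars)
Lazy '<.*?>' starts at first '<' and stops at the FIRST '>': '<acccxb>' (8 chars)

8


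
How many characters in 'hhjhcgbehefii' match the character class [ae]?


Character class [ae] matches any of: {a, e}
Scanning string 'hhjhcgbehefii' character by character:
  pos 0: 'h' -> no
  pos 1: 'h' -> no
  pos 2: 'j' -> no
  pos 3: 'h' -> no
  pos 4: 'c' -> no
  pos 5: 'g' -> no
  pos 6: 'b' -> no
  pos 7: 'e' -> MATCH
  pos 8: 'h' -> no
  pos 9: 'e' -> MATCH
  pos 10: 'f' -> no
  pos 11: 'i' -> no
  pos 12: 'i' -> no
Total matches: 2

2


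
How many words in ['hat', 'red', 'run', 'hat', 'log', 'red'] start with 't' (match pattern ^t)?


Pattern ^t anchors to start of word. Check which words begin with 't':
  'hat' -> no
  'red' -> no
  'run' -> no
  'hat' -> no
  'log' -> no
  'red' -> no
Matching words: []
Count: 0

0


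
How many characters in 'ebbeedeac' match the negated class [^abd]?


Negated class [^abd] matches any char NOT in {a, b, d}
Scanning 'ebbeedeac':
  pos 0: 'e' -> MATCH
  pos 1: 'b' -> no (excluded)
  pos 2: 'b' -> no (excluded)
  pos 3: 'e' -> MATCH
  pos 4: 'e' -> MATCH
  pos 5: 'd' -> no (excluded)
  pos 6: 'e' -> MATCH
  pos 7: 'a' -> no (excluded)
  pos 8: 'c' -> MATCH
Total matches: 5

5


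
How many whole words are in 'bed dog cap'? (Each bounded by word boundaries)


Word boundaries (\b) mark the start/end of each word.
Text: 'bed dog cap'
Splitting by whitespace:
  Word 1: 'bed'
  Word 2: 'dog'
  Word 3: 'cap'
Total whole words: 3

3


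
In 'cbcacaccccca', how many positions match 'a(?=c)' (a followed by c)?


Lookahead 'a(?=c)' matches 'a' only when followed by 'c'.
String: 'cbcacaccccca'
Checking each position where char is 'a':
  pos 3: 'a' -> MATCH (next='c')
  pos 5: 'a' -> MATCH (next='c')
Matching positions: [3, 5]
Count: 2

2


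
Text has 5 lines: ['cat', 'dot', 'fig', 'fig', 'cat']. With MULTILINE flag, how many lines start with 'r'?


With MULTILINE flag, ^ matches the start of each line.
Lines: ['cat', 'dot', 'fig', 'fig', 'cat']
Checking which lines start with 'r':
  Line 1: 'cat' -> no
  Line 2: 'dot' -> no
  Line 3: 'fig' -> no
  Line 4: 'fig' -> no
  Line 5: 'cat' -> no
Matching lines: []
Count: 0

0


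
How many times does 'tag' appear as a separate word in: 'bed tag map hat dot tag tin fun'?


Scanning each word for exact match 'tag':
  Word 1: 'bed' -> no
  Word 2: 'tag' -> MATCH
  Word 3: 'map' -> no
  Word 4: 'hat' -> no
  Word 5: 'dot' -> no
  Word 6: 'tag' -> MATCH
  Word 7: 'tin' -> no
  Word 8: 'fun' -> no
Total matches: 2

2


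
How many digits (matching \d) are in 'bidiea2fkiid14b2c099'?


\d matches any digit 0-9.
Scanning 'bidiea2fkiid14b2c099':
  pos 6: '2' -> DIGIT
  pos 12: '1' -> DIGIT
  pos 13: '4' -> DIGIT
  pos 15: '2' -> DIGIT
  pos 17: '0' -> DIGIT
  pos 18: '9' -> DIGIT
  pos 19: '9' -> DIGIT
Digits found: ['2', '1', '4', '2', '0', '9', '9']
Total: 7

7


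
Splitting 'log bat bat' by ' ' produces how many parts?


Splitting by ' ' breaks the string at each occurrence of the separator.
Text: 'log bat bat'
Parts after split:
  Part 1: 'log'
  Part 2: 'bat'
  Part 3: 'bat'
Total parts: 3

3


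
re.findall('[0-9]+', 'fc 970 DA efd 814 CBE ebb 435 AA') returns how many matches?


Pattern '[0-9]+' finds one or more digits.
Text: 'fc 970 DA efd 814 CBE ebb 435 AA'
Scanning for matches:
  Match 1: '970'
  Match 2: '814'
  Match 3: '435'
Total matches: 3

3


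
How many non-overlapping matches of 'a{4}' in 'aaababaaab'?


Pattern 'a{4}' matches exactly 4 consecutive a's (greedy, non-overlapping).
String: 'aaababaaab'
Scanning for runs of a's:
  Run at pos 0: 'aaa' (length 3) -> 0 match(es)
  Run at pos 4: 'a' (length 1) -> 0 match(es)
  Run at pos 6: 'aaa' (length 3) -> 0 match(es)
Matches found: []
Total: 0

0


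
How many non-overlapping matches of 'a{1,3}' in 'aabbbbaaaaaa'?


Pattern 'a{1,3}' matches between 1 and 3 consecutive a's (greedy).
String: 'aabbbbaaaaaa'
Finding runs of a's and applying greedy matching:
  Run at pos 0: 'aa' (length 2)
  Run at pos 6: 'aaaaaa' (length 6)
Matches: ['aa', 'aaa', 'aaa']
Count: 3

3


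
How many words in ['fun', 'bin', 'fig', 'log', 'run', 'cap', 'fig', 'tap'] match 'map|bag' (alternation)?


Alternation 'map|bag' matches either 'map' or 'bag'.
Checking each word:
  'fun' -> no
  'bin' -> no
  'fig' -> no
  'log' -> no
  'run' -> no
  'cap' -> no
  'fig' -> no
  'tap' -> no
Matches: []
Count: 0

0


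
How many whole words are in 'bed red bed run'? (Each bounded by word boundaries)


Word boundaries (\b) mark the start/end of each word.
Text: 'bed red bed run'
Splitting by whitespace:
  Word 1: 'bed'
  Word 2: 'red'
  Word 3: 'bed'
  Word 4: 'run'
Total whole words: 4

4


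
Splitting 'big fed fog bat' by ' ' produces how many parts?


Splitting by ' ' breaks the string at each occurrence of the separator.
Text: 'big fed fog bat'
Parts after split:
  Part 1: 'big'
  Part 2: 'fed'
  Part 3: 'fog'
  Part 4: 'bat'
Total parts: 4

4


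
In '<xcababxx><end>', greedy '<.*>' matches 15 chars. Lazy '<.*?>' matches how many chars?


Greedy '<.*>' tries to match as MUCH as possible.
Lazy '<.*?>' tries to match as LITTLE as possible.

String: '<xcababxx><end>'
Greedy '<.*>' starts at first '<' and extends to the LAST '>': '<xcababxx><end>' (15 chars)
Lazy '<.*?>' starts at first '<' and stops at the FIRST '>': '<xcababxx>' (10 chars)

10


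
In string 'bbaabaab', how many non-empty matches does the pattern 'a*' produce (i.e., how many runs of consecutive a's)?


Pattern 'a*' matches zero or more a's. We want non-empty runs of consecutive a's.
String: 'bbaabaab'
Walking through the string to find runs of a's:
  Run 1: positions 2-3 -> 'aa'
  Run 2: positions 5-6 -> 'aa'
Non-empty runs found: ['aa', 'aa']
Count: 2

2


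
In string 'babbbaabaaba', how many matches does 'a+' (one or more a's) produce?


Pattern 'a+' matches one or more consecutive a's.
String: 'babbbaabaaba'
Scanning for runs of a:
  Match 1: 'a' (length 1)
  Match 2: 'aa' (length 2)
  Match 3: 'aa' (length 2)
  Match 4: 'a' (length 1)
Total matches: 4

4


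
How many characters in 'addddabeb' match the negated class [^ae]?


Negated class [^ae] matches any char NOT in {a, e}
Scanning 'addddabeb':
  pos 0: 'a' -> no (excluded)
  pos 1: 'd' -> MATCH
  pos 2: 'd' -> MATCH
  pos 3: 'd' -> MATCH
  pos 4: 'd' -> MATCH
  pos 5: 'a' -> no (excluded)
  pos 6: 'b' -> MATCH
  pos 7: 'e' -> no (excluded)
  pos 8: 'b' -> MATCH
Total matches: 6

6


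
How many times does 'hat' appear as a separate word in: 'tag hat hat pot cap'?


Scanning each word for exact match 'hat':
  Word 1: 'tag' -> no
  Word 2: 'hat' -> MATCH
  Word 3: 'hat' -> MATCH
  Word 4: 'pot' -> no
  Word 5: 'cap' -> no
Total matches: 2

2
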